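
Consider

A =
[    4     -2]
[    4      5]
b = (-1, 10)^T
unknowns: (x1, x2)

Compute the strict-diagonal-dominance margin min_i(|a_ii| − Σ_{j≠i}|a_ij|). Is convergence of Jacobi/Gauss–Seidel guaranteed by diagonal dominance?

1

row 1: |4| − (2) = 2
row 2: |5| − (4) = 1
minimum over rows = 1 → strictly diagonally dominant (convergence guaranteed)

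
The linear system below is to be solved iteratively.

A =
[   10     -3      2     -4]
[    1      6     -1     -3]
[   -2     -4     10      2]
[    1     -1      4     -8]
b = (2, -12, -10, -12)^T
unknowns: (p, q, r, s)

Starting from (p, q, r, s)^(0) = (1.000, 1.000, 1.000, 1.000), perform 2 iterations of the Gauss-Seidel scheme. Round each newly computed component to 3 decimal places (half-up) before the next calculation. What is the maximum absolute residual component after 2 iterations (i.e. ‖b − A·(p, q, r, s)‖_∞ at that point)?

Iteration 1:
  p = (2 - (-3)·1.000 - (2)·1.000 - (-4)·1.000) / (10) = 0.700
  q = (-12 - (1)·0.700 - (-1)·1.000 - (-3)·1.000) / (6) = -1.450
  r = (-10 - (-2)·0.700 - (-4)·-1.450 - (2)·1.000) / (10) = -1.640
  s = (-12 - (1)·0.700 - (-1)·-1.450 - (4)·-1.640) / (-8) = 0.949
Iteration 2:
  p = (2 - (-3)·-1.450 - (2)·-1.640 - (-4)·0.949) / (10) = 0.473
  q = (-12 - (1)·0.473 - (-1)·-1.640 - (-3)·0.949) / (6) = -1.878
  r = (-10 - (-2)·0.473 - (-4)·-1.878 - (2)·0.949) / (10) = -1.846
  s = (-12 - (1)·0.473 - (-1)·-1.878 - (4)·-1.846) / (-8) = 0.871
Residual b − A·x = (-1.188, -0.438, 0.152, 0.001); ∞-norm = 1.188

1.188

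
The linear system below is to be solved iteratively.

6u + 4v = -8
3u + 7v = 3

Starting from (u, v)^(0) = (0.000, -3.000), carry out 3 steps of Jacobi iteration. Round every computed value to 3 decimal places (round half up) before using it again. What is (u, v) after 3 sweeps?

Iteration 1:
  u = (-8 - (4)·-3.000) / (6) = 0.667
  v = (3 - (3)·0.000) / (7) = 0.429
Iteration 2:
  u = (-8 - (4)·0.429) / (6) = -1.619
  v = (3 - (3)·0.667) / (7) = 0.143
Iteration 3:
  u = (-8 - (4)·0.143) / (6) = -1.429
  v = (3 - (3)·-1.619) / (7) = 1.122

(-1.429, 1.122)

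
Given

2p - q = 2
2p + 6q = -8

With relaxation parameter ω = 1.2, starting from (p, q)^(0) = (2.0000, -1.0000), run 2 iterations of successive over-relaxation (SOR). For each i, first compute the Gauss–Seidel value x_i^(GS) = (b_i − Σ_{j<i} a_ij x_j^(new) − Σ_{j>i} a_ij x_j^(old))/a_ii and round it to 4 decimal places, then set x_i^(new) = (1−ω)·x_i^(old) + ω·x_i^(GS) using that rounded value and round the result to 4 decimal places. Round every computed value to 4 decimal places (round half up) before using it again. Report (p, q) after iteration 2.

(0.2720, -1.4128)

Iteration 1:
  p: GS value = (2 - (-1)·-1.0000) / (2) = 0.5000;  p ← (1−ω)·2.0000 + ω·0.5000 = 0.2000
  q: GS value = (-8 - (2)·0.2000) / (6) = -1.4000;  q ← (1−ω)·-1.0000 + ω·-1.4000 = -1.4800
Iteration 2:
  p: GS value = (2 - (-1)·-1.4800) / (2) = 0.2600;  p ← (1−ω)·0.2000 + ω·0.2600 = 0.2720
  q: GS value = (-8 - (2)·0.2720) / (6) = -1.4240;  q ← (1−ω)·-1.4800 + ω·-1.4240 = -1.4128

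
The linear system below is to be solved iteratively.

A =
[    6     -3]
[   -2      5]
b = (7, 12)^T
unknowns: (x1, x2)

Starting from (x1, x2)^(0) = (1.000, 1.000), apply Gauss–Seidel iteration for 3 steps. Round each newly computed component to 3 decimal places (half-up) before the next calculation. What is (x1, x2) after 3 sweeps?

(2.907, 3.563)

Iteration 1:
  x1 = (7 - (-3)·1.000) / (6) = 1.667
  x2 = (12 - (-2)·1.667) / (5) = 3.067
Iteration 2:
  x1 = (7 - (-3)·3.067) / (6) = 2.700
  x2 = (12 - (-2)·2.700) / (5) = 3.480
Iteration 3:
  x1 = (7 - (-3)·3.480) / (6) = 2.907
  x2 = (12 - (-2)·2.907) / (5) = 3.563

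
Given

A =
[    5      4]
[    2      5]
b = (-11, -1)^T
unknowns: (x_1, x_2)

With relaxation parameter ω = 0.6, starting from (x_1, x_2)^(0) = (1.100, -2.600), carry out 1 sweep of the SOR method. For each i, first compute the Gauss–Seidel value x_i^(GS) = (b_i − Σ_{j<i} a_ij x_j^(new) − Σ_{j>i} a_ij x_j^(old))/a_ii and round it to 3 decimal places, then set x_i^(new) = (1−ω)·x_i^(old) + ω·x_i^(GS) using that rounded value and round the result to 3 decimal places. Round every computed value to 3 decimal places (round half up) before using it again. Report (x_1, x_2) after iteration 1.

Iteration 1:
  x_1: GS value = (-11 - (4)·-2.600) / (5) = -0.120;  x_1 ← (1−ω)·1.100 + ω·-0.120 = 0.368
  x_2: GS value = (-1 - (2)·0.368) / (5) = -0.347;  x_2 ← (1−ω)·-2.600 + ω·-0.347 = -1.248

(0.368, -1.248)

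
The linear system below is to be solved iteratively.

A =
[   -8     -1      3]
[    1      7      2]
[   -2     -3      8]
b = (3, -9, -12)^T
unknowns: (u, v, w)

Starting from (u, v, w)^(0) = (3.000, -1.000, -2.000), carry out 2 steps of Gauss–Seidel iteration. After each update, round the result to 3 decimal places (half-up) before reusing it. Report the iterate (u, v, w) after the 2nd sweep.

(-1.040, -0.576, -1.976)

Iteration 1:
  u = (3 - (-1)·-1.000 - (3)·-2.000) / (-8) = -1.000
  v = (-9 - (1)·-1.000 - (2)·-2.000) / (7) = -0.571
  w = (-12 - (-2)·-1.000 - (-3)·-0.571) / (8) = -1.964
Iteration 2:
  u = (3 - (-1)·-0.571 - (3)·-1.964) / (-8) = -1.040
  v = (-9 - (1)·-1.040 - (2)·-1.964) / (7) = -0.576
  w = (-12 - (-2)·-1.040 - (-3)·-0.576) / (8) = -1.976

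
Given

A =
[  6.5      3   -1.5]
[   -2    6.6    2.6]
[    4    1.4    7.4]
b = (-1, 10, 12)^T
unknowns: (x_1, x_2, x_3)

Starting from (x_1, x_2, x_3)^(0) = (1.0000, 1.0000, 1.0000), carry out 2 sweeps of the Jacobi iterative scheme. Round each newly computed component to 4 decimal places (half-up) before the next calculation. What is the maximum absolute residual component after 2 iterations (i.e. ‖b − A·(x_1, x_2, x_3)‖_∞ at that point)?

2.1790

Iteration 1:
  x_1 = (-1 - (3)·1.0000 - (-1.5)·1.0000) / (6.5) = -0.3846
  x_2 = (10 - (-2)·1.0000 - (2.6)·1.0000) / (6.6) = 1.4242
  x_3 = (12 - (4)·1.0000 - (1.4)·1.0000) / (7.4) = 0.8919
Iteration 2:
  x_1 = (-1 - (3)·1.4242 - (-1.5)·0.8919) / (6.5) = -0.6053
  x_2 = (10 - (-2)·-0.3846 - (2.6)·0.8919) / (6.6) = 1.0473
  x_3 = (12 - (4)·-0.3846 - (1.4)·1.4242) / (7.4) = 1.5601
Residual b − A·x = (2.1327, -2.1790, 1.4102); ∞-norm = 2.1790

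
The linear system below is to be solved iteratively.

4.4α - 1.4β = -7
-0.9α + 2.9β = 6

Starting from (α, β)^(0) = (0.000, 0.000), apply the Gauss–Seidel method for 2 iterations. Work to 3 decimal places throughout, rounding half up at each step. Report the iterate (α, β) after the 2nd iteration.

(-1.090, 1.731)

Iteration 1:
  α = (-7 - (-1.4)·0.000) / (4.4) = -1.591
  β = (6 - (-0.9)·-1.591) / (2.9) = 1.575
Iteration 2:
  α = (-7 - (-1.4)·1.575) / (4.4) = -1.090
  β = (6 - (-0.9)·-1.090) / (2.9) = 1.731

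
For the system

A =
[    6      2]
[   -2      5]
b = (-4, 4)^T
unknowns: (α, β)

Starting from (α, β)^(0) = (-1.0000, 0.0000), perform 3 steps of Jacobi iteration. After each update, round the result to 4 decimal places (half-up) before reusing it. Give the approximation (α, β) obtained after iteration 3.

Iteration 1:
  α = (-4 - (2)·0.0000) / (6) = -0.6667
  β = (4 - (-2)·-1.0000) / (5) = 0.4000
Iteration 2:
  α = (-4 - (2)·0.4000) / (6) = -0.8000
  β = (4 - (-2)·-0.6667) / (5) = 0.5333
Iteration 3:
  α = (-4 - (2)·0.5333) / (6) = -0.8444
  β = (4 - (-2)·-0.8000) / (5) = 0.4800

(-0.8444, 0.4800)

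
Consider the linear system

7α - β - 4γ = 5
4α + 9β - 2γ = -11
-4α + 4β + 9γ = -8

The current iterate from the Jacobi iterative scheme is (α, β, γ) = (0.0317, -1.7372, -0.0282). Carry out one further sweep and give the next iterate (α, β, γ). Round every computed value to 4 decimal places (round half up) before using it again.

(0.4500, -1.2426, -0.1027)

One sweep:
  α = (5 - (-1)·-1.7372 - (-4)·-0.0282) / (7) = 0.4500
  β = (-11 - (4)·0.0317 - (-2)·-0.0282) / (9) = -1.2426
  γ = (-8 - (-4)·0.0317 - (4)·-1.7372) / (9) = -0.1027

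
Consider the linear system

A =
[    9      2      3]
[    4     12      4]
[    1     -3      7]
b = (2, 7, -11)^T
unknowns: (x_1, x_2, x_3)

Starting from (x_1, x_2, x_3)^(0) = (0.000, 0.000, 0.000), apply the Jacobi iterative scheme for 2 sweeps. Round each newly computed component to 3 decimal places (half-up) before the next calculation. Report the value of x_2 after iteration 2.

1.033

Iteration 1:
  x_1 = (2 - (2)·0.000 - (3)·0.000) / (9) = 0.222
  x_2 = (7 - (4)·0.000 - (4)·0.000) / (12) = 0.583
  x_3 = (-11 - (1)·0.000 - (-3)·0.000) / (7) = -1.571
Iteration 2:
  x_1 = (2 - (2)·0.583 - (3)·-1.571) / (9) = 0.616
  x_2 = (7 - (4)·0.222 - (4)·-1.571) / (12) = 1.033
  x_3 = (-11 - (1)·0.222 - (-3)·0.583) / (7) = -1.353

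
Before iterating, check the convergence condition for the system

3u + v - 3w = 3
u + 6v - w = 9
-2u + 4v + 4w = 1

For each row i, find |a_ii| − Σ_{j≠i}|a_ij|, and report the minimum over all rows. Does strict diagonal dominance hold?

row 1: |3| − (1+3) = -1
row 2: |6| − (1+1) = 4
row 3: |4| − (2+4) = -2
minimum over rows = -2 → not strictly diagonally dominant

-2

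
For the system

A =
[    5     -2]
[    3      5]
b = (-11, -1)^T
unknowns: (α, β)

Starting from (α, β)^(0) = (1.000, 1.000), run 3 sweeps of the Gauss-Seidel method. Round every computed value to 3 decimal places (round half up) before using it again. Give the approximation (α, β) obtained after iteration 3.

(-1.836, 0.902)

Iteration 1:
  α = (-11 - (-2)·1.000) / (5) = -1.800
  β = (-1 - (3)·-1.800) / (5) = 0.880
Iteration 2:
  α = (-11 - (-2)·0.880) / (5) = -1.848
  β = (-1 - (3)·-1.848) / (5) = 0.909
Iteration 3:
  α = (-11 - (-2)·0.909) / (5) = -1.836
  β = (-1 - (3)·-1.836) / (5) = 0.902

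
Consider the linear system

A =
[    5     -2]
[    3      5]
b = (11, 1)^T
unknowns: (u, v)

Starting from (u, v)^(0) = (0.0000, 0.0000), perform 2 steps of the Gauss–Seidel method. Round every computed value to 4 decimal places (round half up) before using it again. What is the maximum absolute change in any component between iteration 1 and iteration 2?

Iteration 1:
  u = (11 - (-2)·0.0000) / (5) = 2.2000
  v = (1 - (3)·2.2000) / (5) = -1.1200
Iteration 2:
  u = (11 - (-2)·-1.1200) / (5) = 1.7520
  v = (1 - (3)·1.7520) / (5) = -0.8512
Change: (-0.4480, 0.2688) → max |·| = 0.4480

0.4480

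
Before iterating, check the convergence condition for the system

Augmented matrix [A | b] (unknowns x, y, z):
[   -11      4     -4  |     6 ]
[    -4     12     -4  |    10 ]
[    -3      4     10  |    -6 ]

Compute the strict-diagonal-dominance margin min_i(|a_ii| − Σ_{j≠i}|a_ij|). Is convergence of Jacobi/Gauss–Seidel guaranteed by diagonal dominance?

3

row 1: |-11| − (4+4) = 3
row 2: |12| − (4+4) = 4
row 3: |10| − (3+4) = 3
minimum over rows = 3 → strictly diagonally dominant (convergence guaranteed)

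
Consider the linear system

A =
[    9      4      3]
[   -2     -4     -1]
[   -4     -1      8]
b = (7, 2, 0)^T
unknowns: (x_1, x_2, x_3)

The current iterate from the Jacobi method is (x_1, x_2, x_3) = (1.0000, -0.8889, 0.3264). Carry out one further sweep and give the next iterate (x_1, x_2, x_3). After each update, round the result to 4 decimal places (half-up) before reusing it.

One sweep:
  x_1 = (7 - (4)·-0.8889 - (3)·0.3264) / (9) = 1.0640
  x_2 = (2 - (-2)·1.0000 - (-1)·0.3264) / (-4) = -1.0816
  x_3 = (0 - (-4)·1.0000 - (-1)·-0.8889) / (8) = 0.3889

(1.0640, -1.0816, 0.3889)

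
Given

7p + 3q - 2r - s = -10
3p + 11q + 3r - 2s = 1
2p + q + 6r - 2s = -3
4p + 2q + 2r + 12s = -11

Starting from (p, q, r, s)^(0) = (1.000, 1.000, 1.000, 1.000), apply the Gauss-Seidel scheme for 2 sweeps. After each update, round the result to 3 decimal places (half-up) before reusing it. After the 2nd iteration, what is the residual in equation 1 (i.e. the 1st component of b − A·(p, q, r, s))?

Iteration 1:
  p = (-10 - (3)·1.000 - (-2)·1.000 - (-1)·1.000) / (7) = -1.429
  q = (1 - (3)·-1.429 - (3)·1.000 - (-2)·1.000) / (11) = 0.390
  r = (-3 - (2)·-1.429 - (1)·0.390 - (-2)·1.000) / (6) = 0.245
  s = (-11 - (4)·-1.429 - (2)·0.390 - (2)·0.245) / (12) = -0.546
Iteration 2:
  p = (-10 - (3)·0.390 - (-2)·0.245 - (-1)·-0.546) / (7) = -1.604
  q = (1 - (3)·-1.604 - (3)·0.245 - (-2)·-0.546) / (11) = 0.362
  r = (-3 - (2)·-1.604 - (1)·0.362 - (-2)·-0.546) / (6) = -0.208
  s = (-11 - (4)·-1.604 - (2)·0.362 - (2)·-0.208) / (12) = -0.408
Residual b − A·x = (-0.682, 1.638, 0.278, 0.004)

-0.682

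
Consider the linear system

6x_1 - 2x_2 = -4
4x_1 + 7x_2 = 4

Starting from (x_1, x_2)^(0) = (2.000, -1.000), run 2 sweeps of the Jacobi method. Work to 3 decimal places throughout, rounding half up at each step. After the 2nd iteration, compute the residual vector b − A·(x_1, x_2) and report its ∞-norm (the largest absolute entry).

Iteration 1:
  x_1 = (-4 - (-2)·-1.000) / (6) = -1.000
  x_2 = (4 - (4)·2.000) / (7) = -0.571
Iteration 2:
  x_1 = (-4 - (-2)·-0.571) / (6) = -0.857
  x_2 = (4 - (4)·-1.000) / (7) = 1.143
Residual b − A·x = (3.428, -0.573); ∞-norm = 3.428

3.428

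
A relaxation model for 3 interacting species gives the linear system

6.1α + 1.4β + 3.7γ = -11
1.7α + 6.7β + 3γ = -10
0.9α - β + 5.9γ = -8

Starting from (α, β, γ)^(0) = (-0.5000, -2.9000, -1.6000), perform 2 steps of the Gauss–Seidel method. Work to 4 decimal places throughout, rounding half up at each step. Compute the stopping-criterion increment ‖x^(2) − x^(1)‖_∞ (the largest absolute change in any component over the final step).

0.5853

Iteration 1:
  α = (-11 - (1.4)·-2.9000 - (3.7)·-1.6000) / (6.1) = -0.1672
  β = (-10 - (1.7)·-0.1672 - (3)·-1.6000) / (6.7) = -0.7337
  γ = (-8 - (0.9)·-0.1672 - (-1)·-0.7337) / (5.9) = -1.4548
Iteration 2:
  α = (-11 - (1.4)·-0.7337 - (3.7)·-1.4548) / (6.1) = -0.7525
  β = (-10 - (1.7)·-0.7525 - (3)·-1.4548) / (6.7) = -0.6502
  γ = (-8 - (0.9)·-0.7525 - (-1)·-0.6502) / (5.9) = -1.3513
Change: (-0.5853, 0.0835, 0.1035) → max |·| = 0.5853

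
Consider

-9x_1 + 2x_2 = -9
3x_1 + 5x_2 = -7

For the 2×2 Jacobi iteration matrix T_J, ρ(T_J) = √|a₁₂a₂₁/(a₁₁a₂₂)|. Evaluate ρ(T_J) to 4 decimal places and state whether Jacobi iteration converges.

a₁₂a₂₁/(a₁₁a₂₂) = (2)·(3) / ((-9)·(5)) = -0.133333
ρ = √|-0.133333| = √0.133333 = 0.3651
ρ < 1, so Jacobi converges

0.3651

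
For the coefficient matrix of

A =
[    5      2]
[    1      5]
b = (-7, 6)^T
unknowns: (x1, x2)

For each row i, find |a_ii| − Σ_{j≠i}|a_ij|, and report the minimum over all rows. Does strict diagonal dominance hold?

3

row 1: |5| − (2) = 3
row 2: |5| − (1) = 4
minimum over rows = 3 → strictly diagonally dominant (convergence guaranteed)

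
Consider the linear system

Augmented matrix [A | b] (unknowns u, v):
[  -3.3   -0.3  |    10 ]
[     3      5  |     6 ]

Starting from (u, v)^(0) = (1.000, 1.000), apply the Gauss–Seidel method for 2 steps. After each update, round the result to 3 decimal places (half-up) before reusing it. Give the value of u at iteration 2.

-3.310

Iteration 1:
  u = (10 - (-0.3)·1.000) / (-3.3) = -3.121
  v = (6 - (3)·-3.121) / (5) = 3.073
Iteration 2:
  u = (10 - (-0.3)·3.073) / (-3.3) = -3.310
  v = (6 - (3)·-3.310) / (5) = 3.186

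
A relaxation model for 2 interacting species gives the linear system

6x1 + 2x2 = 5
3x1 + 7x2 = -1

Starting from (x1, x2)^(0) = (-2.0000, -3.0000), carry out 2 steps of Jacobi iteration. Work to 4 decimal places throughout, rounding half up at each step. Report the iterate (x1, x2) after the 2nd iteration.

Iteration 1:
  x1 = (5 - (2)·-3.0000) / (6) = 1.8333
  x2 = (-1 - (3)·-2.0000) / (7) = 0.7143
Iteration 2:
  x1 = (5 - (2)·0.7143) / (6) = 0.5952
  x2 = (-1 - (3)·1.8333) / (7) = -0.9286

(0.5952, -0.9286)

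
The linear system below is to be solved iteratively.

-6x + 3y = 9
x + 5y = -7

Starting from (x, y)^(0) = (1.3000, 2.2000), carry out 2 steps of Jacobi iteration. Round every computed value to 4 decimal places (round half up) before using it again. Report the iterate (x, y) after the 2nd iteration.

(-2.3300, -1.3200)

Iteration 1:
  x = (9 - (3)·2.2000) / (-6) = -0.4000
  y = (-7 - (1)·1.3000) / (5) = -1.6600
Iteration 2:
  x = (9 - (3)·-1.6600) / (-6) = -2.3300
  y = (-7 - (1)·-0.4000) / (5) = -1.3200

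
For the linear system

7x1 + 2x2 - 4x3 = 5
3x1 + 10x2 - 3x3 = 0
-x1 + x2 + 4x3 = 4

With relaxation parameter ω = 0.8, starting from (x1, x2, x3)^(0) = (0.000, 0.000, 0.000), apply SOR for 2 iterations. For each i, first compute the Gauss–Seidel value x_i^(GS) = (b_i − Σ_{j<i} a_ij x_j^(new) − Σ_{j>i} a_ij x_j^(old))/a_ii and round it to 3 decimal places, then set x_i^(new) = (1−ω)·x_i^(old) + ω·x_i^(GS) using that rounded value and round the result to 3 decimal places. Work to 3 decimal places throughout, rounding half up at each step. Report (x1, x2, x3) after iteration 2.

Iteration 1:
  x1: GS value = (5 - (2)·0.000 - (-4)·0.000) / (7) = 0.714;  x1 ← (1−ω)·0.000 + ω·0.714 = 0.571
  x2: GS value = (0 - (3)·0.571 - (-3)·0.000) / (10) = -0.171;  x2 ← (1−ω)·0.000 + ω·-0.171 = -0.137
  x3: GS value = (4 - (-1)·0.571 - (1)·-0.137) / (4) = 1.177;  x3 ← (1−ω)·0.000 + ω·1.177 = 0.942
Iteration 2:
  x1: GS value = (5 - (2)·-0.137 - (-4)·0.942) / (7) = 1.292;  x1 ← (1−ω)·0.571 + ω·1.292 = 1.148
  x2: GS value = (0 - (3)·1.148 - (-3)·0.942) / (10) = -0.062;  x2 ← (1−ω)·-0.137 + ω·-0.062 = -0.077
  x3: GS value = (4 - (-1)·1.148 - (1)·-0.077) / (4) = 1.306;  x3 ← (1−ω)·0.942 + ω·1.306 = 1.233

(1.148, -0.077, 1.233)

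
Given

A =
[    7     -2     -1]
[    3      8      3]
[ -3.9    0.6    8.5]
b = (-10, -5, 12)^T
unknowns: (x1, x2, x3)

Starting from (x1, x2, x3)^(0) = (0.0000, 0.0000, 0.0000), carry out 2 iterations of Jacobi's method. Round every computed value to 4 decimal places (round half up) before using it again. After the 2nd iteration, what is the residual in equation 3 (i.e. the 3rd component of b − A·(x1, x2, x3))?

Iteration 1:
  x1 = (-10 - (-2)·0.0000 - (-1)·0.0000) / (7) = -1.4286
  x2 = (-5 - (3)·0.0000 - (3)·0.0000) / (8) = -0.6250
  x3 = (12 - (-3.9)·0.0000 - (0.6)·0.0000) / (8.5) = 1.4118
Iteration 2:
  x1 = (-10 - (-2)·-0.6250 - (-1)·1.4118) / (7) = -1.4055
  x2 = (-5 - (3)·-1.4286 - (3)·1.4118) / (8) = -0.6187
  x3 = (12 - (-3.9)·-1.4286 - (0.6)·-0.6250) / (8.5) = 0.8004
Residual b − A·x = (-0.5985, 1.7649, 0.0864)

0.0864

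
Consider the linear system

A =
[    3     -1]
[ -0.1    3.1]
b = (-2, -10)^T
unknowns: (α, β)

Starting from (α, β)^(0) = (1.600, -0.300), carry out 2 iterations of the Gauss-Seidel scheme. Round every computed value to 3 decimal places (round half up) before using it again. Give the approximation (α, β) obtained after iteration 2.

(-1.750, -3.282)

Iteration 1:
  α = (-2 - (-1)·-0.300) / (3) = -0.767
  β = (-10 - (-0.1)·-0.767) / (3.1) = -3.251
Iteration 2:
  α = (-2 - (-1)·-3.251) / (3) = -1.750
  β = (-10 - (-0.1)·-1.750) / (3.1) = -3.282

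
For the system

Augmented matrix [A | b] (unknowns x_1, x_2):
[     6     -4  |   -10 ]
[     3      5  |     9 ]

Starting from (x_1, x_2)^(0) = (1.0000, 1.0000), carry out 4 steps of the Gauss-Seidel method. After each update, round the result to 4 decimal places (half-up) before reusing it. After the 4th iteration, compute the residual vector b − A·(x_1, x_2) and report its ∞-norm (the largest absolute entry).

Iteration 1:
  x_1 = (-10 - (-4)·1.0000) / (6) = -1.0000
  x_2 = (9 - (3)·-1.0000) / (5) = 2.4000
Iteration 2:
  x_1 = (-10 - (-4)·2.4000) / (6) = -0.0667
  x_2 = (9 - (3)·-0.0667) / (5) = 1.8400
Iteration 3:
  x_1 = (-10 - (-4)·1.8400) / (6) = -0.4400
  x_2 = (9 - (3)·-0.4400) / (5) = 2.0640
Iteration 4:
  x_1 = (-10 - (-4)·2.0640) / (6) = -0.2907
  x_2 = (9 - (3)·-0.2907) / (5) = 1.9744
Residual b − A·x = (-0.3582, 0.0001); ∞-norm = 0.3582

0.3582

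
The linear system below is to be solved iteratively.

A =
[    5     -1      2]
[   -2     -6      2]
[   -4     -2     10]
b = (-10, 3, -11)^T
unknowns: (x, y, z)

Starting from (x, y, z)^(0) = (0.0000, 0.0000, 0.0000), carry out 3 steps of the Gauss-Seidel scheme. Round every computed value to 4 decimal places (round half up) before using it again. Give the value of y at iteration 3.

-0.5935

Iteration 1:
  x = (-10 - (-1)·0.0000 - (2)·0.0000) / (5) = -2.0000
  y = (3 - (-2)·-2.0000 - (2)·0.0000) / (-6) = 0.1667
  z = (-11 - (-4)·-2.0000 - (-2)·0.1667) / (10) = -1.8667
Iteration 2:
  x = (-10 - (-1)·0.1667 - (2)·-1.8667) / (5) = -1.2200
  y = (3 - (-2)·-1.2200 - (2)·-1.8667) / (-6) = -0.7156
  z = (-11 - (-4)·-1.2200 - (-2)·-0.7156) / (10) = -1.7311
Iteration 3:
  x = (-10 - (-1)·-0.7156 - (2)·-1.7311) / (5) = -1.4507
  y = (3 - (-2)·-1.4507 - (2)·-1.7311) / (-6) = -0.5935
  z = (-11 - (-4)·-1.4507 - (-2)·-0.5935) / (10) = -1.7990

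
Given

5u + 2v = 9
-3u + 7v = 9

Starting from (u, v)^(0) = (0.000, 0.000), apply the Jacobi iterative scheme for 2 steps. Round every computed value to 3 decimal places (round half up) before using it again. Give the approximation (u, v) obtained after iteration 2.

(1.286, 2.057)

Iteration 1:
  u = (9 - (2)·0.000) / (5) = 1.800
  v = (9 - (-3)·0.000) / (7) = 1.286
Iteration 2:
  u = (9 - (2)·1.286) / (5) = 1.286
  v = (9 - (-3)·1.800) / (7) = 2.057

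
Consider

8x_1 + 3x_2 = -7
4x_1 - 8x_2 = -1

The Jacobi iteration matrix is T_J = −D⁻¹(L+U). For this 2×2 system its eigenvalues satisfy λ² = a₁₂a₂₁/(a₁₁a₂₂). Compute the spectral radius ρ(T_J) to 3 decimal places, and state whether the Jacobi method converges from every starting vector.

a₁₂a₂₁/(a₁₁a₂₂) = (3)·(4) / ((8)·(-8)) = -0.187500
ρ = √|-0.187500| = √0.187500 = 0.433
ρ < 1, so Jacobi converges

0.433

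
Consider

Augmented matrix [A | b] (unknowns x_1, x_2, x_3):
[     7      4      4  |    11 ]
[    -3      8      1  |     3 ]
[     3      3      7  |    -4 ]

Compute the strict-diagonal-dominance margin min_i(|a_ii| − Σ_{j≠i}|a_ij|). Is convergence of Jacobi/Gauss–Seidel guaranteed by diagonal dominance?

-1

row 1: |7| − (4+4) = -1
row 2: |8| − (3+1) = 4
row 3: |7| − (3+3) = 1
minimum over rows = -1 → not strictly diagonally dominant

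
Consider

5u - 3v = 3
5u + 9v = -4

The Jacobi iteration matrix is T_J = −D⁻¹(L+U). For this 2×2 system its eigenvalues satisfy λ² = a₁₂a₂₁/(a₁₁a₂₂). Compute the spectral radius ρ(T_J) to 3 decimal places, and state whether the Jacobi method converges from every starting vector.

a₁₂a₂₁/(a₁₁a₂₂) = (-3)·(5) / ((5)·(9)) = -0.333333
ρ = √|-0.333333| = √0.333333 = 0.577
ρ < 1, so Jacobi converges

0.577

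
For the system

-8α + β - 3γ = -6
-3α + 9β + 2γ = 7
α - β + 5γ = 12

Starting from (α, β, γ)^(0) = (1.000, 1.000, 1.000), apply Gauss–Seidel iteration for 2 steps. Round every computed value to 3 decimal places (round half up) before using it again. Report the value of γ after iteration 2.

Iteration 1:
  α = (-6 - (1)·1.000 - (-3)·1.000) / (-8) = 0.500
  β = (7 - (-3)·0.500 - (2)·1.000) / (9) = 0.722
  γ = (12 - (1)·0.500 - (-1)·0.722) / (5) = 2.444
Iteration 2:
  α = (-6 - (1)·0.722 - (-3)·2.444) / (-8) = -0.076
  β = (7 - (-3)·-0.076 - (2)·2.444) / (9) = 0.209
  γ = (12 - (1)·-0.076 - (-1)·0.209) / (5) = 2.457

2.457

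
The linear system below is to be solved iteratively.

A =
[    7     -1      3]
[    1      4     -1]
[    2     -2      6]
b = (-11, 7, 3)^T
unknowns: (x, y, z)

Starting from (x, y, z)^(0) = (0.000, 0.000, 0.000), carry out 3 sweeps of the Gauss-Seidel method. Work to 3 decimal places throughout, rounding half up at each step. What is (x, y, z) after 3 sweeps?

(-2.073, 2.785, 2.119)

Iteration 1:
  x = (-11 - (-1)·0.000 - (3)·0.000) / (7) = -1.571
  y = (7 - (1)·-1.571 - (-1)·0.000) / (4) = 2.143
  z = (3 - (2)·-1.571 - (-2)·2.143) / (6) = 1.738
Iteration 2:
  x = (-11 - (-1)·2.143 - (3)·1.738) / (7) = -2.010
  y = (7 - (1)·-2.010 - (-1)·1.738) / (4) = 2.687
  z = (3 - (2)·-2.010 - (-2)·2.687) / (6) = 2.066
Iteration 3:
  x = (-11 - (-1)·2.687 - (3)·2.066) / (7) = -2.073
  y = (7 - (1)·-2.073 - (-1)·2.066) / (4) = 2.785
  z = (3 - (2)·-2.073 - (-2)·2.785) / (6) = 2.119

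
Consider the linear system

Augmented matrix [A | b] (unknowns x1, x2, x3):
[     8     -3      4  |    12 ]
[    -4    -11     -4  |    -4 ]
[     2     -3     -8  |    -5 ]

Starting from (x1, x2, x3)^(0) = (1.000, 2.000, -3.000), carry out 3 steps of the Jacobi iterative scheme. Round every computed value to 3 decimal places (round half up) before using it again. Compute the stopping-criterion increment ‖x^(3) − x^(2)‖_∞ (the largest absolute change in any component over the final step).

1.315

Iteration 1:
  x1 = (12 - (-3)·2.000 - (4)·-3.000) / (8) = 3.750
  x2 = (-4 - (-4)·1.000 - (-4)·-3.000) / (-11) = 1.091
  x3 = (-5 - (2)·1.000 - (-3)·2.000) / (-8) = 0.125
Iteration 2:
  x1 = (12 - (-3)·1.091 - (4)·0.125) / (8) = 1.847
  x2 = (-4 - (-4)·3.750 - (-4)·0.125) / (-11) = -1.045
  x3 = (-5 - (2)·3.750 - (-3)·1.091) / (-8) = 1.153
Iteration 3:
  x1 = (12 - (-3)·-1.045 - (4)·1.153) / (8) = 0.532
  x2 = (-4 - (-4)·1.847 - (-4)·1.153) / (-11) = -0.727
  x3 = (-5 - (2)·1.847 - (-3)·-1.045) / (-8) = 1.479
Change: (-1.315, 0.318, 0.326) → max |·| = 1.315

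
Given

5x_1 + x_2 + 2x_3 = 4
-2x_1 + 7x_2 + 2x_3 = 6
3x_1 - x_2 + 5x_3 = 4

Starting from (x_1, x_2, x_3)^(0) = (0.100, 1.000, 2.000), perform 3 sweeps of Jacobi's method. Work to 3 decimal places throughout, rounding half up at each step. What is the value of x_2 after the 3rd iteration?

Iteration 1:
  x_1 = (4 - (1)·1.000 - (2)·2.000) / (5) = -0.200
  x_2 = (6 - (-2)·0.100 - (2)·2.000) / (7) = 0.314
  x_3 = (4 - (3)·0.100 - (-1)·1.000) / (5) = 0.940
Iteration 2:
  x_1 = (4 - (1)·0.314 - (2)·0.940) / (5) = 0.361
  x_2 = (6 - (-2)·-0.200 - (2)·0.940) / (7) = 0.531
  x_3 = (4 - (3)·-0.200 - (-1)·0.314) / (5) = 0.983
Iteration 3:
  x_1 = (4 - (1)·0.531 - (2)·0.983) / (5) = 0.301
  x_2 = (6 - (-2)·0.361 - (2)·0.983) / (7) = 0.679
  x_3 = (4 - (3)·0.361 - (-1)·0.531) / (5) = 0.690

0.679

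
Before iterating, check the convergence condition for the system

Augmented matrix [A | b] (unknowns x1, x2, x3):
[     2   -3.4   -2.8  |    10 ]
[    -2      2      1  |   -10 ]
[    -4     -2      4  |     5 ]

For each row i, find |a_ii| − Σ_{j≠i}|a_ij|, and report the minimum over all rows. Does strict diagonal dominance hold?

-4.2

row 1: |2| − (3.4+2.8) = -4.2
row 2: |2| − (2+1) = -1
row 3: |4| − (4+2) = -2
minimum over rows = -4.2 → not strictly diagonally dominant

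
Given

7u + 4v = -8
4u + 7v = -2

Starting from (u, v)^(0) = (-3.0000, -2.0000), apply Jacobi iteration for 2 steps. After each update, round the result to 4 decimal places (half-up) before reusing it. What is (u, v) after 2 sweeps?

Iteration 1:
  u = (-8 - (4)·-2.0000) / (7) = 0.0000
  v = (-2 - (4)·-3.0000) / (7) = 1.4286
Iteration 2:
  u = (-8 - (4)·1.4286) / (7) = -1.9592
  v = (-2 - (4)·0.0000) / (7) = -0.2857

(-1.9592, -0.2857)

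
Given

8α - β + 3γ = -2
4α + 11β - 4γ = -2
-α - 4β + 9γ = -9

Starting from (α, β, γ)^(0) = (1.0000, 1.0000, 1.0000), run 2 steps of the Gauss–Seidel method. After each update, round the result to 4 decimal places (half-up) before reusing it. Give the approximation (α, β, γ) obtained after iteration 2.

Iteration 1:
  α = (-2 - (-1)·1.0000 - (3)·1.0000) / (8) = -0.5000
  β = (-2 - (4)·-0.5000 - (-4)·1.0000) / (11) = 0.3636
  γ = (-9 - (-1)·-0.5000 - (-4)·0.3636) / (9) = -0.8940
Iteration 2:
  α = (-2 - (-1)·0.3636 - (3)·-0.8940) / (8) = 0.1307
  β = (-2 - (4)·0.1307 - (-4)·-0.8940) / (11) = -0.5544
  γ = (-9 - (-1)·0.1307 - (-4)·-0.5544) / (9) = -1.2319

(0.1307, -0.5544, -1.2319)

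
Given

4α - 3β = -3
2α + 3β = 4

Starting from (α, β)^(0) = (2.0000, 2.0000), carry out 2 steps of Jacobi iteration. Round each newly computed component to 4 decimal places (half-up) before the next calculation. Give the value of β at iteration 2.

0.8333

Iteration 1:
  α = (-3 - (-3)·2.0000) / (4) = 0.7500
  β = (4 - (2)·2.0000) / (3) = 0.0000
Iteration 2:
  α = (-3 - (-3)·0.0000) / (4) = -0.7500
  β = (4 - (2)·0.7500) / (3) = 0.8333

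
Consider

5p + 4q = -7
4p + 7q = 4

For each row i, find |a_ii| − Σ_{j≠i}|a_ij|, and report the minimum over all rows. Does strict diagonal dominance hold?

row 1: |5| − (4) = 1
row 2: |7| − (4) = 3
minimum over rows = 1 → strictly diagonally dominant (convergence guaranteed)

1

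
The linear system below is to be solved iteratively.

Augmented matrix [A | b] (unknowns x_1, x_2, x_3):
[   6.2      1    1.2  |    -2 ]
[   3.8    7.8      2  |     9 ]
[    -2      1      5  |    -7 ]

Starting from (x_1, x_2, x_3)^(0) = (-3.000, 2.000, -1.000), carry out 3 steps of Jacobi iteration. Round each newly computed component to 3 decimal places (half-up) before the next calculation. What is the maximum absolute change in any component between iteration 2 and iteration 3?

Iteration 1:
  x_1 = (-2 - (1)·2.000 - (1.2)·-1.000) / (6.2) = -0.452
  x_2 = (9 - (3.8)·-3.000 - (2)·-1.000) / (7.8) = 2.872
  x_3 = (-7 - (-2)·-3.000 - (1)·2.000) / (5) = -3.000
Iteration 2:
  x_1 = (-2 - (1)·2.872 - (1.2)·-3.000) / (6.2) = -0.205
  x_2 = (9 - (3.8)·-0.452 - (2)·-3.000) / (7.8) = 2.143
  x_3 = (-7 - (-2)·-0.452 - (1)·2.872) / (5) = -2.155
Iteration 3:
  x_1 = (-2 - (1)·2.143 - (1.2)·-2.155) / (6.2) = -0.251
  x_2 = (9 - (3.8)·-0.205 - (2)·-2.155) / (7.8) = 1.806
  x_3 = (-7 - (-2)·-0.205 - (1)·2.143) / (5) = -1.911
Change: (-0.046, -0.337, 0.244) → max |·| = 0.337

0.337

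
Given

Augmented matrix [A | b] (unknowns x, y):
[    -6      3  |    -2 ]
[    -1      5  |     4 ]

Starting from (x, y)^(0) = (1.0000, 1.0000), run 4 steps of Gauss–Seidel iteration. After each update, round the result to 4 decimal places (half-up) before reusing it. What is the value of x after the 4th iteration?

Iteration 1:
  x = (-2 - (3)·1.0000) / (-6) = 0.8333
  y = (4 - (-1)·0.8333) / (5) = 0.9667
Iteration 2:
  x = (-2 - (3)·0.9667) / (-6) = 0.8167
  y = (4 - (-1)·0.8167) / (5) = 0.9633
Iteration 3:
  x = (-2 - (3)·0.9633) / (-6) = 0.8150
  y = (4 - (-1)·0.8150) / (5) = 0.9630
Iteration 4:
  x = (-2 - (3)·0.9630) / (-6) = 0.8148
  y = (4 - (-1)·0.8148) / (5) = 0.9630

0.8148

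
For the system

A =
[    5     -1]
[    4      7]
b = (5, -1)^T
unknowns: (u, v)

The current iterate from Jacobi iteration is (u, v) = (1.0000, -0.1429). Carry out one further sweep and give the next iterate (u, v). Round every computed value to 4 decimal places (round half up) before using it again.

One sweep:
  u = (5 - (-1)·-0.1429) / (5) = 0.9714
  v = (-1 - (4)·1.0000) / (7) = -0.7143

(0.9714, -0.7143)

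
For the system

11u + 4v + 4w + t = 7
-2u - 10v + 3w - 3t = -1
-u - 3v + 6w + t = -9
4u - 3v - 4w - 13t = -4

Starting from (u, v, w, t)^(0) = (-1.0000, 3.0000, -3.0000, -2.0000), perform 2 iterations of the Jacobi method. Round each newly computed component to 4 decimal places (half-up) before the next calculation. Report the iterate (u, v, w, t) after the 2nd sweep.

(0.5548, -0.0829, -1.4021, 0.5082)

Iteration 1:
  u = (7 - (4)·3.0000 - (4)·-3.0000 - (1)·-2.0000) / (11) = 0.8182
  v = (-1 - (-2)·-1.0000 - (3)·-3.0000 - (-3)·-2.0000) / (-10) = 0.0000
  w = (-9 - (-1)·-1.0000 - (-3)·3.0000 - (1)·-2.0000) / (6) = 0.1667
  t = (-4 - (4)·-1.0000 - (-3)·3.0000 - (-4)·-3.0000) / (-13) = 0.2308
Iteration 2:
  u = (7 - (4)·0.0000 - (4)·0.1667 - (1)·0.2308) / (11) = 0.5548
  v = (-1 - (-2)·0.8182 - (3)·0.1667 - (-3)·0.2308) / (-10) = -0.0829
  w = (-9 - (-1)·0.8182 - (-3)·0.0000 - (1)·0.2308) / (6) = -1.4021
  t = (-4 - (4)·0.8182 - (-3)·0.0000 - (-4)·0.1667) / (-13) = 0.5082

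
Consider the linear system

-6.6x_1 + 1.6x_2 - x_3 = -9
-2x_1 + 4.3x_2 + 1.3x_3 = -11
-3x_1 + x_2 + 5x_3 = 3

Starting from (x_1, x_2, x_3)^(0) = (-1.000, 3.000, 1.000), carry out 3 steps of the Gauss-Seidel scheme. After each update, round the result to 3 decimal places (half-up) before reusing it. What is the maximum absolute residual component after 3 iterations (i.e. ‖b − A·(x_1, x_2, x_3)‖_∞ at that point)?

0.305

Iteration 1:
  x_1 = (-9 - (1.6)·3.000 - (-1)·1.000) / (-6.6) = 1.939
  x_2 = (-11 - (-2)·1.939 - (1.3)·1.000) / (4.3) = -1.959
  x_3 = (3 - (-3)·1.939 - (1)·-1.959) / (5) = 2.155
Iteration 2:
  x_1 = (-9 - (1.6)·-1.959 - (-1)·2.155) / (-6.6) = 0.562
  x_2 = (-11 - (-2)·0.562 - (1.3)·2.155) / (4.3) = -2.948
  x_3 = (3 - (-3)·0.562 - (1)·-2.948) / (5) = 1.527
Iteration 3:
  x_1 = (-9 - (1.6)·-2.948 - (-1)·1.527) / (-6.6) = 0.418
  x_2 = (-11 - (-2)·0.418 - (1.3)·1.527) / (4.3) = -2.825
  x_3 = (3 - (-3)·0.418 - (1)·-2.825) / (5) = 1.416
Residual b − A·x = (-0.305, 0.143, -0.001); ∞-norm = 0.305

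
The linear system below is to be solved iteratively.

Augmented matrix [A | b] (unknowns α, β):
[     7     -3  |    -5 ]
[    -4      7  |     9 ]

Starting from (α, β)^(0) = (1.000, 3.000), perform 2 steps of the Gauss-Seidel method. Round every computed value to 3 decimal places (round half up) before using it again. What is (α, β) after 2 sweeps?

(-0.023, 1.273)

Iteration 1:
  α = (-5 - (-3)·3.000) / (7) = 0.571
  β = (9 - (-4)·0.571) / (7) = 1.612
Iteration 2:
  α = (-5 - (-3)·1.612) / (7) = -0.023
  β = (9 - (-4)·-0.023) / (7) = 1.273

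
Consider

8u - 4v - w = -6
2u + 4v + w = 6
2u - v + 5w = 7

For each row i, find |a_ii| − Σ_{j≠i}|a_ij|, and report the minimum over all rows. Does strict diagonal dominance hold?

1

row 1: |8| − (4+1) = 3
row 2: |4| − (2+1) = 1
row 3: |5| − (2+1) = 2
minimum over rows = 1 → strictly diagonally dominant (convergence guaranteed)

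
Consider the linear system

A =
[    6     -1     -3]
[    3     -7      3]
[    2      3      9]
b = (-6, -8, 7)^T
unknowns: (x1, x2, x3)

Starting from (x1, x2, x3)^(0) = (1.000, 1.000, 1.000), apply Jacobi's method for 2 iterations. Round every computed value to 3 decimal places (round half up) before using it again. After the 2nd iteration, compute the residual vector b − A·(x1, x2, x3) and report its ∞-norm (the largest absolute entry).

3.162

Iteration 1:
  x1 = (-6 - (-1)·1.000 - (-3)·1.000) / (6) = -0.333
  x2 = (-8 - (3)·1.000 - (3)·1.000) / (-7) = 2.000
  x3 = (7 - (2)·1.000 - (3)·1.000) / (9) = 0.222
Iteration 2:
  x1 = (-6 - (-1)·2.000 - (-3)·0.222) / (6) = -0.556
  x2 = (-8 - (3)·-0.333 - (3)·0.222) / (-7) = 1.095
  x3 = (7 - (2)·-0.333 - (3)·2.000) / (9) = 0.185
Residual b − A·x = (-1.014, 0.778, 3.162); ∞-norm = 3.162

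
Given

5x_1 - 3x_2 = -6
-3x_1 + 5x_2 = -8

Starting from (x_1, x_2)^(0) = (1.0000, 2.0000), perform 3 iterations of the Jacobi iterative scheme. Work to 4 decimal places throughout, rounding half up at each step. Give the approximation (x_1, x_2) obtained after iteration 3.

(-2.1600, -2.6800)

Iteration 1:
  x_1 = (-6 - (-3)·2.0000) / (5) = 0.0000
  x_2 = (-8 - (-3)·1.0000) / (5) = -1.0000
Iteration 2:
  x_1 = (-6 - (-3)·-1.0000) / (5) = -1.8000
  x_2 = (-8 - (-3)·0.0000) / (5) = -1.6000
Iteration 3:
  x_1 = (-6 - (-3)·-1.6000) / (5) = -2.1600
  x_2 = (-8 - (-3)·-1.8000) / (5) = -2.6800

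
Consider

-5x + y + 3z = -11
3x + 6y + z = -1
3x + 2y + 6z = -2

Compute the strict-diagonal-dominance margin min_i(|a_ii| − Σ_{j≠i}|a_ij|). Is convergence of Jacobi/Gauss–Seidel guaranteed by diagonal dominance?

1

row 1: |-5| − (1+3) = 1
row 2: |6| − (3+1) = 2
row 3: |6| − (3+2) = 1
minimum over rows = 1 → strictly diagonally dominant (convergence guaranteed)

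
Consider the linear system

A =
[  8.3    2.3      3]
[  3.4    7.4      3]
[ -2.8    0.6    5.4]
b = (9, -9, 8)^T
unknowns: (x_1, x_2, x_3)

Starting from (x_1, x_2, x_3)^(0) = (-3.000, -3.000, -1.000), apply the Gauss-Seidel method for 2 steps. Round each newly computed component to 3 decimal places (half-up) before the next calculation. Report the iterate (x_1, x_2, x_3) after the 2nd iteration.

Iteration 1:
  x_1 = (9 - (2.3)·-3.000 - (3)·-1.000) / (8.3) = 2.277
  x_2 = (-9 - (3.4)·2.277 - (3)·-1.000) / (7.4) = -1.857
  x_3 = (8 - (-2.8)·2.277 - (0.6)·-1.857) / (5.4) = 2.868
Iteration 2:
  x_1 = (9 - (2.3)·-1.857 - (3)·2.868) / (8.3) = 0.562
  x_2 = (-9 - (3.4)·0.562 - (3)·2.868) / (7.4) = -2.637
  x_3 = (8 - (-2.8)·0.562 - (0.6)·-2.637) / (5.4) = 2.066

(0.562, -2.637, 2.066)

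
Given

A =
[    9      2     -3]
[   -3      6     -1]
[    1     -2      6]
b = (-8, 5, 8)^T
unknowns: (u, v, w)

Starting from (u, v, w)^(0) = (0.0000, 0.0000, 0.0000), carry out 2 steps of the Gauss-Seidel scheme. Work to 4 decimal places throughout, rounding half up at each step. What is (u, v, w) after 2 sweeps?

(-0.4383, 0.8827, 1.7006)

Iteration 1:
  u = (-8 - (2)·0.0000 - (-3)·0.0000) / (9) = -0.8889
  v = (5 - (-3)·-0.8889 - (-1)·0.0000) / (6) = 0.3889
  w = (8 - (1)·-0.8889 - (-2)·0.3889) / (6) = 1.6111
Iteration 2:
  u = (-8 - (2)·0.3889 - (-3)·1.6111) / (9) = -0.4383
  v = (5 - (-3)·-0.4383 - (-1)·1.6111) / (6) = 0.8827
  w = (8 - (1)·-0.4383 - (-2)·0.8827) / (6) = 1.7006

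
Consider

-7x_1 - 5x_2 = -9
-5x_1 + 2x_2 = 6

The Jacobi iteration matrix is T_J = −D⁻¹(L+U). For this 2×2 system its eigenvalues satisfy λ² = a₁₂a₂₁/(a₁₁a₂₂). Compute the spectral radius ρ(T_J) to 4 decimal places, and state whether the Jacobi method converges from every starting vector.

a₁₂a₂₁/(a₁₁a₂₂) = (-5)·(-5) / ((-7)·(2)) = -1.785714
ρ = √|-1.785714| = √1.785714 = 1.3363
ρ > 1, so Jacobi diverges

1.3363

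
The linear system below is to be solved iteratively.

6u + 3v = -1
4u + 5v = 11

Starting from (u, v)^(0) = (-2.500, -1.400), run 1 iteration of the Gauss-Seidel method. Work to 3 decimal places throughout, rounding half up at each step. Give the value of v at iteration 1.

Iteration 1:
  u = (-1 - (3)·-1.400) / (6) = 0.533
  v = (11 - (4)·0.533) / (5) = 1.774

1.774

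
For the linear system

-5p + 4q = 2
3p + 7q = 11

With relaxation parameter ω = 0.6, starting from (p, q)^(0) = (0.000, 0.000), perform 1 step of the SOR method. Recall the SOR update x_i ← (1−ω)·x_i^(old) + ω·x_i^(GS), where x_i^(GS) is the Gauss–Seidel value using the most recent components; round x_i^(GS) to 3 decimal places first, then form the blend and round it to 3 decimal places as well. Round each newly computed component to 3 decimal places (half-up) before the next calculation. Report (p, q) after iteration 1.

Iteration 1:
  p: GS value = (2 - (4)·0.000) / (-5) = -0.400;  p ← (1−ω)·0.000 + ω·-0.400 = -0.240
  q: GS value = (11 - (3)·-0.240) / (7) = 1.674;  q ← (1−ω)·0.000 + ω·1.674 = 1.004

(-0.240, 1.004)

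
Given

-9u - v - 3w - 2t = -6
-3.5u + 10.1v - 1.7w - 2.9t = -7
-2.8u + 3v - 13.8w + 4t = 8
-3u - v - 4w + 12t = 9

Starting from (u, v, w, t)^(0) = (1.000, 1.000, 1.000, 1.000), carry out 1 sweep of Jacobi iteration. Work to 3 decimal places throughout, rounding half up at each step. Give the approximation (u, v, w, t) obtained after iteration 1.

(0.000, 0.109, -0.275, 1.417)

Iteration 1:
  u = (-6 - (-1)·1.000 - (-3)·1.000 - (-2)·1.000) / (-9) = 0.000
  v = (-7 - (-3.5)·1.000 - (-1.7)·1.000 - (-2.9)·1.000) / (10.1) = 0.109
  w = (8 - (-2.8)·1.000 - (3)·1.000 - (4)·1.000) / (-13.8) = -0.275
  t = (9 - (-3)·1.000 - (-1)·1.000 - (-4)·1.000) / (12) = 1.417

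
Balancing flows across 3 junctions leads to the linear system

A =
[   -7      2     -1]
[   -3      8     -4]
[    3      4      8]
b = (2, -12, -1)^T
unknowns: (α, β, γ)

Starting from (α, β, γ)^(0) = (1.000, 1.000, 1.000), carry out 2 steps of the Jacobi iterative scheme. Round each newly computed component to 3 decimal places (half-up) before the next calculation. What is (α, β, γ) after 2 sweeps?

Iteration 1:
  α = (2 - (2)·1.000 - (-1)·1.000) / (-7) = -0.143
  β = (-12 - (-3)·1.000 - (-4)·1.000) / (8) = -0.625
  γ = (-1 - (3)·1.000 - (4)·1.000) / (8) = -1.000
Iteration 2:
  α = (2 - (2)·-0.625 - (-1)·-1.000) / (-7) = -0.321
  β = (-12 - (-3)·-0.143 - (-4)·-1.000) / (8) = -2.054
  γ = (-1 - (3)·-0.143 - (4)·-0.625) / (8) = 0.241

(-0.321, -2.054, 0.241)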